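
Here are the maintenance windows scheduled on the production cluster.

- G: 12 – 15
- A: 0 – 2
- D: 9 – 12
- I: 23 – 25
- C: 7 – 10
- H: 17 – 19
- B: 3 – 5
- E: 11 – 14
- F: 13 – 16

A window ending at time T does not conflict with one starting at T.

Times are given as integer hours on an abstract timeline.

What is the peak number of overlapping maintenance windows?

3

Sort all start/end points and keep a running count:
0 start A → 1
2 end A → 0
3 start B → 1
5 end B → 0
7 start C → 1
9 start D → 2
10 end C → 1
11 start E → 2
12 end D → 1
12 start G → 2
13 start F → 3
14 end E → 2
15 end G → 1
16 end F → 0
17 start H → 1
19 end H → 0
23 start I → 1
25 end I → 0
Peak is 3, at 13 (E, F, G).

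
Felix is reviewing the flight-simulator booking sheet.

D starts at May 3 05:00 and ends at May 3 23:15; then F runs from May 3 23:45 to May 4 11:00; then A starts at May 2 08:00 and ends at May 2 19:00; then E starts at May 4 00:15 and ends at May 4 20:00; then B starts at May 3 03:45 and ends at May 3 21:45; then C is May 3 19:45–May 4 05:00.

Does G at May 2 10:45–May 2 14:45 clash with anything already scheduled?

Yes — it overlaps A

A: starts May 2 08:00 before G ends May 2 14:45, and ends May 2 19:00 after G starts May 2 10:45 → overlap.
B: starts May 3 03:45 at or after G ends May 2 14:45 → clear.
D: starts May 3 05:00 at or after G ends May 2 14:45 → clear.
C: starts May 3 19:45 at or after G ends May 2 14:45 → clear.
F: starts May 3 23:45 at or after G ends May 2 14:45 → clear.
E: starts May 4 00:15 at or after G ends May 2 14:45 → clear.
G overlaps A.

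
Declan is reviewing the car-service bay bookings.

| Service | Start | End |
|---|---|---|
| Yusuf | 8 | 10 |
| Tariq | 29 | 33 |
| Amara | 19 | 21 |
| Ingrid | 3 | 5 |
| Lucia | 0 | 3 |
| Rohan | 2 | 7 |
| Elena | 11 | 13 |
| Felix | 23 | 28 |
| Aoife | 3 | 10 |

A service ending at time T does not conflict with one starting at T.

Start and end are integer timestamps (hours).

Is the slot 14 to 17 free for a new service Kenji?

Lucia: ends 3 at or before Kenji starts 14 → clear.
Rohan: ends 7 at or before Kenji starts 14 → clear.
Ingrid: ends 5 at or before Kenji starts 14 → clear.
Aoife: ends 10 at or before Kenji starts 14 → clear.
Yusuf: ends 10 at or before Kenji starts 14 → clear.
Elena: ends 13 at or before Kenji starts 14 → clear.
Amara: starts 19 at or after Kenji ends 17 → clear.
Felix: starts 23 at or after Kenji ends 17 → clear.
Tariq: starts 29 at or after Kenji ends 17 → clear.

Yes — the slot is free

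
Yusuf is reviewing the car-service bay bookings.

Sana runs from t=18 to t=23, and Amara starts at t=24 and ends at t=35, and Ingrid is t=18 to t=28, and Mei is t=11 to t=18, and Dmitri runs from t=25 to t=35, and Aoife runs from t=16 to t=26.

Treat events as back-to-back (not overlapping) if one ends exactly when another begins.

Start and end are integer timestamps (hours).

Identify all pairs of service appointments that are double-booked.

Amara & Aoife, Amara & Dmitri, Amara & Ingrid, Aoife & Dmitri, Aoife & Ingrid, Aoife & Mei, Aoife & Sana, Dmitri & Ingrid, Ingrid & Sana

Two intervals overlap when each starts before the other ends.
Sorted by start: Mei, Aoife, Ingrid, Sana, Amara, Dmitri.
Aoife starts before Mei ends → Mei and Aoife overlap.
Ingrid starts exactly when Mei ends (back-to-back, no overlap), so Mei has no further overlaps.
Ingrid starts before Aoife ends → Aoife and Ingrid overlap.
Sana starts before Aoife ends → Aoife and Sana overlap.
Amara starts before Aoife ends → Aoife and Amara overlap.
Dmitri starts before Aoife ends → Aoife and Dmitri overlap.
Sana starts before Ingrid ends → Ingrid and Sana overlap.
Amara starts before Ingrid ends → Ingrid and Amara overlap.
Dmitri starts before Ingrid ends → Ingrid and Dmitri overlap.
Amara starts after Sana ends, so Sana has no further overlaps.
Dmitri starts before Amara ends → Amara and Dmitri overlap.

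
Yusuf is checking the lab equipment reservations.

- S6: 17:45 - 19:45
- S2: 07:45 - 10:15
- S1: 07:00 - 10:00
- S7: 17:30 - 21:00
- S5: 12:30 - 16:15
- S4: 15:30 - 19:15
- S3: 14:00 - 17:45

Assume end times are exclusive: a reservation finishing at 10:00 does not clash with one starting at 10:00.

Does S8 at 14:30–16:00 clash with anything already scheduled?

Yes — it overlaps S3, S4, S5

S1: ends 10:00 at or before S8 starts 14:30 → clear.
S2: ends 10:15 at or before S8 starts 14:30 → clear.
S5: starts 12:30 before S8 ends 16:00, and ends 16:15 after S8 starts 14:30 → overlap.
S3: starts 14:00 before S8 ends 16:00, and ends 17:45 after S8 starts 14:30 → overlap.
S4: starts 15:30 before S8 ends 16:00, and ends 19:15 after S8 starts 14:30 → overlap.
S7: starts 17:30 at or after S8 ends 16:00 → clear.
S6: starts 17:45 at or after S8 ends 16:00 → clear.
S8 overlaps S3, S4, S5.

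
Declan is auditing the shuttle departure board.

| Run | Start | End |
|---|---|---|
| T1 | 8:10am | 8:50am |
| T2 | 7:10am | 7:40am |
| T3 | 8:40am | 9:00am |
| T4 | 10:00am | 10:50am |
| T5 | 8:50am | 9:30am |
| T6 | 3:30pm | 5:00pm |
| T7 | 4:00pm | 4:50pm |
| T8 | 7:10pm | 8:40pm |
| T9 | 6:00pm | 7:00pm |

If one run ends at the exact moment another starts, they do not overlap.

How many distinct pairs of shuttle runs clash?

Two intervals overlap when each starts before the other ends.
Sorted by start: T2, T1, T3, T5, T4, T6, T7, T9, T8.
T1 starts after T2 ends, so T2 has no further overlaps.
T3 starts before T1 ends → T1 and T3 overlap.
T5 starts exactly when T1 ends (back-to-back, no overlap), so T1 has no further overlaps.
T5 starts before T3 ends → T3 and T5 overlap.
T4 starts after T3 ends, so T3 has no further overlaps.
T4 starts after T5 ends, so T5 has no further overlaps.
T6 starts after T4 ends, so T4 has no further overlaps.
T7 starts before T6 ends → T6 and T7 overlap.
T9 starts after T6 ends, so T6 has no further overlaps.
T9 starts after T7 ends, so T7 has no further overlaps.
T8 starts after T9 ends.
Overlapping pairs: T1 & T3, T3 & T5, T6 & T7 — 3 in total.

3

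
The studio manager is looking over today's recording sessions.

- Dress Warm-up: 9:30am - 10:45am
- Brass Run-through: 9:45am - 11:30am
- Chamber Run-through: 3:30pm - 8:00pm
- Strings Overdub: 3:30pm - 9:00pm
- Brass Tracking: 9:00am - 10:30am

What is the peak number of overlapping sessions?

3

Sort all start/end points and keep a running count:
9:00am start Brass Tracking → 1
9:30am start Dress Warm-up → 2
9:45am start Brass Run-through → 3
10:30am end Brass Tracking → 2
10:45am end Dress Warm-up → 1
11:30am end Brass Run-through → 0
3:30pm start Chamber Run-through → 1
3:30pm start Strings Overdub → 2
8:00pm end Chamber Run-through → 1
9:00pm end Strings Overdub → 0
Peak is 3, at 9:45am (Brass Run-through, Brass Tracking, Dress Warm-up).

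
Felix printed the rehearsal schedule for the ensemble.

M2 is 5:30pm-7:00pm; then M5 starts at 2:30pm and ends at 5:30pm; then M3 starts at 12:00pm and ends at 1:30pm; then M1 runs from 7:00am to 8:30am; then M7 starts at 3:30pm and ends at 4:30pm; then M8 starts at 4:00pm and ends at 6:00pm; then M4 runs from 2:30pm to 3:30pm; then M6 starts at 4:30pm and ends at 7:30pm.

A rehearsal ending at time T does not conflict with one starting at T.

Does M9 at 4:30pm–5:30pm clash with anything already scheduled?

Yes — it overlaps M5, M6, M8

M1: ends 8:30am at or before M9 starts 4:30pm → clear.
M3: ends 1:30pm at or before M9 starts 4:30pm → clear.
M4: ends 3:30pm at or before M9 starts 4:30pm → clear.
M5: starts 2:30pm before M9 ends 5:30pm, and ends 5:30pm after M9 starts 4:30pm → overlap.
M7: ends 4:30pm at or before M9 starts 4:30pm → clear.
M8: starts 4:00pm before M9 ends 5:30pm, and ends 6:00pm after M9 starts 4:30pm → overlap.
M6: starts 4:30pm before M9 ends 5:30pm, and ends 7:30pm after M9 starts 4:30pm → overlap.
M2: starts 5:30pm at or after M9 ends 5:30pm → clear.
M9 overlaps M5, M6, M8.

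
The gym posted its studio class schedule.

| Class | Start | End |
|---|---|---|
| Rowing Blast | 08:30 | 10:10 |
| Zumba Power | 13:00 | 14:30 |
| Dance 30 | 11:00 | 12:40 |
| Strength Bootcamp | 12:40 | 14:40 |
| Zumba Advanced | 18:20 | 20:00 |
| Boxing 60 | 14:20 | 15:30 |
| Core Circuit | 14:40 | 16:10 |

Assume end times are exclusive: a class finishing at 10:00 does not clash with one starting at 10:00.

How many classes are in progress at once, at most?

Walk through starts and ends in time order (an end at T is processed before a start at T):
08:30 start Rowing Blast → 1
10:10 end Rowing Blast → 0
11:00 start Dance 30 → 1
12:40 end Dance 30 → 0
12:40 start Strength Bootcamp → 1
13:00 start Zumba Power → 2
14:20 start Boxing 60 → 3
14:30 end Zumba Power → 2
14:40 end Strength Bootcamp → 1
14:40 start Core Circuit → 2
15:30 end Boxing 60 → 1
16:10 end Core Circuit → 0
18:20 start Zumba Advanced → 1
20:00 end Zumba Advanced → 0
Peak is 3, at 14:20 (Boxing 60, Strength Bootcamp, Zumba Power).

3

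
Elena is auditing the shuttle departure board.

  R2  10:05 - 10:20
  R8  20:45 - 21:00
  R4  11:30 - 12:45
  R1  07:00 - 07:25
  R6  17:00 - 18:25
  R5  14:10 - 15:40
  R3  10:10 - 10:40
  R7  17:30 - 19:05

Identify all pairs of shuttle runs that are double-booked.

R2 & R3, R6 & R7

Sorted by start: R1, R2, R3, R4, R5, R6, R7, R8.
R2 starts after R1 ends; R1 is clear from here.
R3 starts before R2 ends → R2 and R3 overlap.
R4 starts after R2 ends; R2 is clear from here.
R4 starts after R3 ends; R3 is clear from here.
R5 starts after R4 ends; R4 is clear from here.
R6 starts after R5 ends; R5 is clear from here.
R7 starts before R6 ends → R6 and R7 overlap.
R8 starts after R6 ends.
R8 starts after R7 ends.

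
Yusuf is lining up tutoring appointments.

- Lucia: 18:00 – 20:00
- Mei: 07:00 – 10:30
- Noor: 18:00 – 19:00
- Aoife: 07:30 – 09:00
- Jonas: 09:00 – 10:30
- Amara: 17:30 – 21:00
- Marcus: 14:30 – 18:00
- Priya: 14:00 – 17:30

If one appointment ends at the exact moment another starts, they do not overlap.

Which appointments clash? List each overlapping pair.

Check each pair: they overlap iff neither finishes before the other starts.
Sorted by start: Mei, Aoife, Jonas, Priya, Marcus, Amara, Noor, Lucia.
Aoife starts before Mei ends → Mei and Aoife overlap.
Jonas starts before Mei ends → Mei and Jonas overlap.
Priya starts after Mei ends, so nothing later overlaps Mei either.
Jonas starts exactly when Aoife ends (back-to-back, no overlap), so nothing later overlaps Aoife either.
Priya starts after Jonas ends, so nothing later overlaps Jonas either.
Marcus starts before Priya ends → Priya and Marcus overlap.
Amara starts exactly when Priya ends (back-to-back, no overlap), so nothing later overlaps Priya either.
Amara starts before Marcus ends → Marcus and Amara overlap.
Noor starts exactly when Marcus ends (back-to-back, no overlap), so nothing later overlaps Marcus either.
Noor starts before Amara ends → Amara and Noor overlap.
Lucia starts before Amara ends → Amara and Lucia overlap.
Lucia starts before Noor ends → Noor and Lucia overlap.

Amara & Lucia, Amara & Marcus, Amara & Noor, Aoife & Mei, Jonas & Mei, Lucia & Noor, Marcus & Priya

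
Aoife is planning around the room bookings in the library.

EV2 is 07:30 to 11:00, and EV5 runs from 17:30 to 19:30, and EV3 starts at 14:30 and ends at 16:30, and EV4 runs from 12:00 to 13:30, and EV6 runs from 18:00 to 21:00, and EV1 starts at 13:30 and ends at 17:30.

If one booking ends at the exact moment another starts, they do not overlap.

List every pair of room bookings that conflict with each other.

EV1 & EV3, EV5 & EV6

Two intervals overlap when each starts before the other ends.
Sorted by start: EV2, EV4, EV1, EV3, EV5, EV6.
EV4 starts after EV2 ends, so EV2 has no further overlaps.
EV1 starts exactly when EV4 ends (back-to-back, no overlap), so EV4 has no further overlaps.
EV3 starts before EV1 ends → EV1 and EV3 overlap.
EV5 starts exactly when EV1 ends (back-to-back, no overlap), so EV1 has no further overlaps.
EV5 starts after EV3 ends, so EV3 has no further overlaps.
EV6 starts before EV5 ends → EV5 and EV6 overlap.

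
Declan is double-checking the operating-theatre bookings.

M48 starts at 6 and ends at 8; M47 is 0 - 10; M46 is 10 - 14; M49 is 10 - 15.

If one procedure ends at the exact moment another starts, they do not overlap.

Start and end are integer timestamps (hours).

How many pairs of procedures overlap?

Sorted by start: M47, M48, M46, M49.
M48 starts before M47 ends → M47 and M48 overlap.
M46 starts exactly when M47 ends (back-to-back, no overlap) — done with M47.
M46 starts after M48 ends — done with M48.
M49 starts before M46 ends → M46 and M49 overlap.
Overlapping pairs: M46 & M49, M47 & M48 — 2 in total.

2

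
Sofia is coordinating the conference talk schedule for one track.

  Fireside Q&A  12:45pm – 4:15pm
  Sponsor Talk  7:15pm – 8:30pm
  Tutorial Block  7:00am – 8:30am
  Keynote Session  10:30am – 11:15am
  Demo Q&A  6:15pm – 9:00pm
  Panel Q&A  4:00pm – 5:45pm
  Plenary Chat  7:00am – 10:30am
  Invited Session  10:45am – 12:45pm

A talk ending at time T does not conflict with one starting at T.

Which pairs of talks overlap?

Check each pair: they overlap iff neither finishes before the other starts.
Sorted by start: Plenary Chat, Tutorial Block, Keynote Session, Invited Session, Fireside Q&A, Panel Q&A, Demo Q&A, Sponsor Talk.
Tutorial Block starts before Plenary Chat ends → Plenary Chat and Tutorial Block overlap.
Keynote Session starts exactly when Plenary Chat ends (back-to-back, no overlap); Plenary Chat is clear from here.
Keynote Session starts after Tutorial Block ends; Tutorial Block is clear from here.
Invited Session starts before Keynote Session ends → Keynote Session and Invited Session overlap.
Fireside Q&A starts after Keynote Session ends; Keynote Session is clear from here.
Fireside Q&A starts exactly when Invited Session ends (back-to-back, no overlap); Invited Session is clear from here.
Panel Q&A starts before Fireside Q&A ends → Fireside Q&A and Panel Q&A overlap.
Demo Q&A starts after Fireside Q&A ends; Fireside Q&A is clear from here.
Demo Q&A starts after Panel Q&A ends; Panel Q&A is clear from here.
Sponsor Talk starts before Demo Q&A ends → Demo Q&A and Sponsor Talk overlap.

Demo Q&A & Sponsor Talk, Fireside Q&A & Panel Q&A, Invited Session & Keynote Session, Plenary Chat & Tutorial Block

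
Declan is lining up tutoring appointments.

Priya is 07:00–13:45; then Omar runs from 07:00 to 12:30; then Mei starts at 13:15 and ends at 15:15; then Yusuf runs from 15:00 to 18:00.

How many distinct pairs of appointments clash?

Sorted by start: Omar, Priya, Mei, Yusuf.
Priya starts before Omar ends → Omar and Priya overlap.
Mei starts after Omar ends — done with Omar.
Mei starts before Priya ends → Priya and Mei overlap.
Yusuf starts after Priya ends.
Yusuf starts before Mei ends → Mei and Yusuf overlap.
Overlapping pairs: Mei & Priya, Mei & Yusuf, Omar & Priya — 3 in total.

3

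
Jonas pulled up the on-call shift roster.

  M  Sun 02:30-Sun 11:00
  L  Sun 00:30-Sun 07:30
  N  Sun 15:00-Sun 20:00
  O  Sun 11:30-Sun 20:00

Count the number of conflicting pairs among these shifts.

Sorted by start: L, M, O, N.
M starts before L ends → L and M overlap.
O starts after L ends — done with L.
O starts after M ends — done with M.
N starts before O ends → O and N overlap.
Overlapping pairs: L & M, N & O — 2 in total.

2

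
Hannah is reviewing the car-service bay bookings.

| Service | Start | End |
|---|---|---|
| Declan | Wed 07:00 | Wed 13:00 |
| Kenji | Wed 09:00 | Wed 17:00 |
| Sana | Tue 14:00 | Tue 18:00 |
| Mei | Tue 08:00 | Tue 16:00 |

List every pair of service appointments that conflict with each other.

Sorted by start: Mei, Sana, Declan, Kenji.
Sana starts before Mei ends → Mei and Sana overlap.
Declan starts after Mei ends, so Mei has no further overlaps.
Declan starts after Sana ends, so Sana has no further overlaps.
Kenji starts before Declan ends → Declan and Kenji overlap.

Declan & Kenji, Mei & Sana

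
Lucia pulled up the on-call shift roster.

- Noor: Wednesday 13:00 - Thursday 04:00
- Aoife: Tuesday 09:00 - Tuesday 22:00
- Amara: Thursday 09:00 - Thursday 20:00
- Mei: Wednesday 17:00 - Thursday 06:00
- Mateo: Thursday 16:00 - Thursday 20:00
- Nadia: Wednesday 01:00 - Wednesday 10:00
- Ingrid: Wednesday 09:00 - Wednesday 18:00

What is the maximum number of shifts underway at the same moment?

3

Walk through starts and ends in time order (an end at T is processed before a start at T):
Tuesday 09:00 start Aoife → 1
Tuesday 22:00 end Aoife → 0
Wednesday 01:00 start Nadia → 1
Wednesday 09:00 start Ingrid → 2
Wednesday 10:00 end Nadia → 1
Wednesday 13:00 start Noor → 2
Wednesday 17:00 start Mei → 3
Wednesday 18:00 end Ingrid → 2
Thursday 04:00 end Noor → 1
Thursday 06:00 end Mei → 0
Thursday 09:00 start Amara → 1
Thursday 16:00 start Mateo → 2
Thursday 20:00 end Amara → 1
Thursday 20:00 end Mateo → 0
Peak is 3, at Wednesday 17:00 (Ingrid, Mei, Noor).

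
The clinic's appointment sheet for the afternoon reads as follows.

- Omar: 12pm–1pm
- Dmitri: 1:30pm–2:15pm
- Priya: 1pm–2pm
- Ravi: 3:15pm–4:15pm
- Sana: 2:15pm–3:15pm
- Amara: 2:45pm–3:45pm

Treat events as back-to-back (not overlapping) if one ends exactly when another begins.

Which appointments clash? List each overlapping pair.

Two intervals overlap when each starts before the other ends.
Sorted by start: Omar, Priya, Dmitri, Sana, Amara, Ravi.
Priya starts exactly when Omar ends (back-to-back, no overlap), so nothing later overlaps Omar either.
Dmitri starts before Priya ends → Priya and Dmitri overlap.
Sana starts after Priya ends, so nothing later overlaps Priya either.
Sana starts exactly when Dmitri ends (back-to-back, no overlap), so nothing later overlaps Dmitri either.
Amara starts before Sana ends → Sana and Amara overlap.
Ravi starts exactly when Sana ends (back-to-back, no overlap).
Ravi starts before Amara ends → Amara and Ravi overlap.

Amara & Ravi, Amara & Sana, Dmitri & Priya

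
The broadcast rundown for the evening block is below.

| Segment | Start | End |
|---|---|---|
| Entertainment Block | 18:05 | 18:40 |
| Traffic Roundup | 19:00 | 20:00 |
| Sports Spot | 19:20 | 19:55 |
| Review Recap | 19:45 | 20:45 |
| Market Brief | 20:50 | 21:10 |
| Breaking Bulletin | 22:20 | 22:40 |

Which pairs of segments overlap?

Review Recap & Sports Spot, Review Recap & Traffic Roundup, Sports Spot & Traffic Roundup

Sorted by start: Entertainment Block, Traffic Roundup, Sports Spot, Review Recap, Market Brief, Breaking Bulletin.
Traffic Roundup starts after Entertainment Block ends; Entertainment Block is clear from here.
Sports Spot starts before Traffic Roundup ends → Traffic Roundup and Sports Spot overlap.
Review Recap starts before Traffic Roundup ends → Traffic Roundup and Review Recap overlap.
Market Brief starts after Traffic Roundup ends; Traffic Roundup is clear from here.
Review Recap starts before Sports Spot ends → Sports Spot and Review Recap overlap.
Market Brief starts after Sports Spot ends; Sports Spot is clear from here.
Market Brief starts after Review Recap ends; Review Recap is clear from here.
Breaking Bulletin starts after Market Brief ends.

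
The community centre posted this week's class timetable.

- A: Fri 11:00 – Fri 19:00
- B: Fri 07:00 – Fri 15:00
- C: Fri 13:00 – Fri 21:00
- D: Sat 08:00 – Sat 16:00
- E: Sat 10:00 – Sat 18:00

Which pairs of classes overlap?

Sorted by start: B, A, C, D, E.
A starts before B ends → B and A overlap.
C starts before B ends → B and C overlap.
D starts after B ends — done with B.
C starts before A ends → A and C overlap.
D starts after A ends — done with A.
D starts after C ends — done with C.
E starts before D ends → D and E overlap.

A & B, A & C, B & C, D & E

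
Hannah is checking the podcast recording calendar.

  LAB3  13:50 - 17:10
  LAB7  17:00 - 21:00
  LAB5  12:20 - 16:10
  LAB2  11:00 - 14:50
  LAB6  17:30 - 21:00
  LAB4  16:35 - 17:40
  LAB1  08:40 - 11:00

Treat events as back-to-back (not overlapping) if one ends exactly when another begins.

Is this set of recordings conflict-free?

Check each pair: they overlap iff neither finishes before the other starts.
Sorted by start: LAB1, LAB2, LAB5, LAB3, LAB4, LAB7, LAB6.
LAB2 starts exactly when LAB1 ends (back-to-back, no overlap); LAB1 is clear from here.
LAB5 starts before LAB2 ends → LAB2 and LAB5 overlap.
That's a conflict, so the schedule is not conflict-free.

No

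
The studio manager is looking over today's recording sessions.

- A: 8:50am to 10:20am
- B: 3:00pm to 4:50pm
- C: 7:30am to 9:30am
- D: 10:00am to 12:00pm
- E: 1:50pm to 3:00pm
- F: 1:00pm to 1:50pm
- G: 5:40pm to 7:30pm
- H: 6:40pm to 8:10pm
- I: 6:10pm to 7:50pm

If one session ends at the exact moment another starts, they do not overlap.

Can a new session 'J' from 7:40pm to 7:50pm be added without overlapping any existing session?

No — it overlaps H, I

C: ends 9:30am at or before J starts 7:40pm → clear.
A: ends 10:20am at or before J starts 7:40pm → clear.
D: ends 12:00pm at or before J starts 7:40pm → clear.
F: ends 1:50pm at or before J starts 7:40pm → clear.
E: ends 3:00pm at or before J starts 7:40pm → clear.
B: ends 4:50pm at or before J starts 7:40pm → clear.
G: ends 7:30pm at or before J starts 7:40pm → clear.
I: starts 6:10pm before J ends 7:50pm, and ends 7:50pm after J starts 7:40pm → overlap.
H: starts 6:40pm before J ends 7:50pm, and ends 8:10pm after J starts 7:40pm → overlap.
J overlaps H, I.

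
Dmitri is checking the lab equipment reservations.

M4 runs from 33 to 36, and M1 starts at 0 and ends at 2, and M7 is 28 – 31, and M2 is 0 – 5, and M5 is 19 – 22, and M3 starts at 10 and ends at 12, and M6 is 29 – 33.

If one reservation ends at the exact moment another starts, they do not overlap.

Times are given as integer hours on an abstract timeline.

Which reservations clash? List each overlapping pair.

M1 & M2, M6 & M7

Sorted by start: M1, M2, M3, M5, M7, M6, M4.
M2 starts before M1 ends → M1 and M2 overlap.
M3 starts after M1 ends; M1 is clear from here.
M3 starts after M2 ends; M2 is clear from here.
M5 starts after M3 ends; M3 is clear from here.
M7 starts after M5 ends; M5 is clear from here.
M6 starts before M7 ends → M7 and M6 overlap.
M4 starts after M7 ends.
M4 starts exactly when M6 ends (back-to-back, no overlap).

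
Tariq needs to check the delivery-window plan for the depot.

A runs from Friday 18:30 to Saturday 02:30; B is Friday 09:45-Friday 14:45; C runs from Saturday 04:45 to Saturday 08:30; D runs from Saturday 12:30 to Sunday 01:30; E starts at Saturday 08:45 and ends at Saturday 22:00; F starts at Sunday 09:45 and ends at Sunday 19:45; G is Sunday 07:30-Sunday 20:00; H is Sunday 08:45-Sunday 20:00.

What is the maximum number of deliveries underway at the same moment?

3

Sort all start/end points and keep a running count:
Friday 09:45 start B → 1
Friday 14:45 end B → 0
Friday 18:30 start A → 1
Saturday 02:30 end A → 0
Saturday 04:45 start C → 1
Saturday 08:30 end C → 0
Saturday 08:45 start E → 1
Saturday 12:30 start D → 2
Saturday 22:00 end E → 1
Sunday 01:30 end D → 0
Sunday 07:30 start G → 1
Sunday 08:45 start H → 2
Sunday 09:45 start F → 3
Sunday 19:45 end F → 2
Sunday 20:00 end G → 1
Sunday 20:00 end H → 0
Peak is 3, at Sunday 09:45 (F, G, H).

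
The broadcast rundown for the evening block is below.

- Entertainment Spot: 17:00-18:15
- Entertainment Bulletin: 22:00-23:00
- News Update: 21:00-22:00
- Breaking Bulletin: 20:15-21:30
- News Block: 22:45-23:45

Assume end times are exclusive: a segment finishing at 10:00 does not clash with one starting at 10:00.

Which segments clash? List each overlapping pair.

Sorted by start: Entertainment Spot, Breaking Bulletin, News Update, Entertainment Bulletin, News Block.
Breaking Bulletin starts after Entertainment Spot ends, so nothing later overlaps Entertainment Spot either.
News Update starts before Breaking Bulletin ends → Breaking Bulletin and News Update overlap.
Entertainment Bulletin starts after Breaking Bulletin ends, so nothing later overlaps Breaking Bulletin either.
Entertainment Bulletin starts exactly when News Update ends (back-to-back, no overlap), so nothing later overlaps News Update either.
News Block starts before Entertainment Bulletin ends → Entertainment Bulletin and News Block overlap.

Breaking Bulletin & News Update, Entertainment Bulletin & News Block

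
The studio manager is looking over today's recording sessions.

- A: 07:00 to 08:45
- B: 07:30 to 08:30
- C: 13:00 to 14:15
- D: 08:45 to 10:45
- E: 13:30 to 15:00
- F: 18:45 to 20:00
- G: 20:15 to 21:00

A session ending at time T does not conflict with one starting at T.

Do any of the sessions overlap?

Check each pair: they overlap iff neither finishes before the other starts.
Sorted by start: A, B, D, C, E, F, G.
B starts before A ends → A and B overlap.
That's a conflict, so the schedule is not conflict-free.

Yes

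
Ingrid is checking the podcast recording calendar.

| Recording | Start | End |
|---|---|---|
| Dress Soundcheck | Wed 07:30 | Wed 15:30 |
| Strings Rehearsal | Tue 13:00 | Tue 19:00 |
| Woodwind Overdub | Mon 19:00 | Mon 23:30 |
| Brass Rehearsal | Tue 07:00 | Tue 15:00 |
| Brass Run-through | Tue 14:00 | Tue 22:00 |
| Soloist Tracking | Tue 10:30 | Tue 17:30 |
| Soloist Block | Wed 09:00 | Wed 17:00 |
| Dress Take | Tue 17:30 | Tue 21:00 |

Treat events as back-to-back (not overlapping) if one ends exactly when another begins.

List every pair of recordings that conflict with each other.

Sorted by start: Woodwind Overdub, Brass Rehearsal, Soloist Tracking, Strings Rehearsal, Brass Run-through, Dress Take, Dress Soundcheck, Soloist Block.
Brass Rehearsal starts after Woodwind Overdub ends — done with Woodwind Overdub.
Soloist Tracking starts before Brass Rehearsal ends → Brass Rehearsal and Soloist Tracking overlap.
Strings Rehearsal starts before Brass Rehearsal ends → Brass Rehearsal and Strings Rehearsal overlap.
Brass Run-through starts before Brass Rehearsal ends → Brass Rehearsal and Brass Run-through overlap.
Dress Take starts after Brass Rehearsal ends — done with Brass Rehearsal.
Strings Rehearsal starts before Soloist Tracking ends → Soloist Tracking and Strings Rehearsal overlap.
Brass Run-through starts before Soloist Tracking ends → Soloist Tracking and Brass Run-through overlap.
Dress Take starts exactly when Soloist Tracking ends (back-to-back, no overlap) — done with Soloist Tracking.
Brass Run-through starts before Strings Rehearsal ends → Strings Rehearsal and Brass Run-through overlap.
Dress Take starts before Strings Rehearsal ends → Strings Rehearsal and Dress Take overlap.
Dress Soundcheck starts after Strings Rehearsal ends — done with Strings Rehearsal.
Dress Take starts before Brass Run-through ends → Brass Run-through and Dress Take overlap.
Dress Soundcheck starts after Brass Run-through ends — done with Brass Run-through.
Dress Soundcheck starts after Dress Take ends — done with Dress Take.
Soloist Block starts before Dress Soundcheck ends → Dress Soundcheck and Soloist Block overlap.

Brass Rehearsal & Brass Run-through, Brass Rehearsal & Soloist Tracking, Brass Rehearsal & Strings Rehearsal, Brass Run-through & Dress Take, Brass Run-through & Soloist Tracking, Brass Run-through & Strings Rehearsal, Dress Soundcheck & Soloist Block, Dress Take & Strings Rehearsal, Soloist Tracking & Strings Rehearsal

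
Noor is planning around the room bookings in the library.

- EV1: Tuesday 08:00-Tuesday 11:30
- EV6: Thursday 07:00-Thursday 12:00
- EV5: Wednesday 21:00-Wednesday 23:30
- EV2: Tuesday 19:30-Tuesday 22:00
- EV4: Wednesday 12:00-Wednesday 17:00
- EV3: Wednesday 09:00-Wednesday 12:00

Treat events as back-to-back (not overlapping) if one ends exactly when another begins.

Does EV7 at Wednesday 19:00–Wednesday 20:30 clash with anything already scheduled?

EV1: ends Tuesday 11:30 at or before EV7 starts Wednesday 19:00 → clear.
EV2: ends Tuesday 22:00 at or before EV7 starts Wednesday 19:00 → clear.
EV3: ends Wednesday 12:00 at or before EV7 starts Wednesday 19:00 → clear.
EV4: ends Wednesday 17:00 at or before EV7 starts Wednesday 19:00 → clear.
EV5: starts Wednesday 21:00 at or after EV7 ends Wednesday 20:30 → clear.
EV6: starts Thursday 07:00 at or after EV7 ends Wednesday 20:30 → clear.

No — it doesn't clash with anything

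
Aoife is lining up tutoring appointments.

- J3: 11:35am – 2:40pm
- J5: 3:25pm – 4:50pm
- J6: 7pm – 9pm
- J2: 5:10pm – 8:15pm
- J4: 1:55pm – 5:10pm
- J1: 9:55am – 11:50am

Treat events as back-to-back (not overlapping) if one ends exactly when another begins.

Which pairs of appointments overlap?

J1 & J3, J2 & J6, J3 & J4, J4 & J5

Sorted by start: J1, J3, J4, J5, J2, J6.
J3 starts before J1 ends → J1 and J3 overlap.
J4 starts after J1 ends, so J1 has no further overlaps.
J4 starts before J3 ends → J3 and J4 overlap.
J5 starts after J3 ends, so J3 has no further overlaps.
J5 starts before J4 ends → J4 and J5 overlap.
J2 starts exactly when J4 ends (back-to-back, no overlap), so J4 has no further overlaps.
J2 starts after J5 ends, so J5 has no further overlaps.
J6 starts before J2 ends → J2 and J6 overlap.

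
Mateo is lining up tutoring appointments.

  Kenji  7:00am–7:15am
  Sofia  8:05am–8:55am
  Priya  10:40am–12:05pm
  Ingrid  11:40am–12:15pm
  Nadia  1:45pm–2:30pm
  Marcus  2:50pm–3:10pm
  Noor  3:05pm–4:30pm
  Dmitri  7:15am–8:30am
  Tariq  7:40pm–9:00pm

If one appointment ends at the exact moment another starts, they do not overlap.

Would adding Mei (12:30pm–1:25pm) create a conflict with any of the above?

Kenji: ends 7:15am at or before Mei starts 12:30pm → clear.
Dmitri: ends 8:30am at or before Mei starts 12:30pm → clear.
Sofia: ends 8:55am at or before Mei starts 12:30pm → clear.
Priya: ends 12:05pm at or before Mei starts 12:30pm → clear.
Ingrid: ends 12:15pm at or before Mei starts 12:30pm → clear.
Nadia: starts 1:45pm at or after Mei ends 1:25pm → clear.
Marcus: starts 2:50pm at or after Mei ends 1:25pm → clear.
Noor: starts 3:05pm at or after Mei ends 1:25pm → clear.
Tariq: starts 7:40pm at or after Mei ends 1:25pm → clear.

No — it doesn't clash with anything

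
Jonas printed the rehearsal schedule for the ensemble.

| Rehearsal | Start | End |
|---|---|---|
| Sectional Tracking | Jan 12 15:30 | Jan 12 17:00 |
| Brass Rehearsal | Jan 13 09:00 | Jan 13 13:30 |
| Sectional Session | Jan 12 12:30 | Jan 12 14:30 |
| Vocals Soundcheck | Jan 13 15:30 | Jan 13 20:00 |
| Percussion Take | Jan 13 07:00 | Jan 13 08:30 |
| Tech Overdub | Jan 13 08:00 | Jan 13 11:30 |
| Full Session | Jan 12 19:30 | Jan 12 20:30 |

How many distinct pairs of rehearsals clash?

2

Sorted by start: Sectional Session, Sectional Tracking, Full Session, Percussion Take, Tech Overdub, Brass Rehearsal, Vocals Soundcheck.
Sectional Tracking starts after Sectional Session ends — done with Sectional Session.
Full Session starts after Sectional Tracking ends — done with Sectional Tracking.
Percussion Take starts after Full Session ends — done with Full Session.
Tech Overdub starts before Percussion Take ends → Percussion Take and Tech Overdub overlap.
Brass Rehearsal starts after Percussion Take ends — done with Percussion Take.
Brass Rehearsal starts before Tech Overdub ends → Tech Overdub and Brass Rehearsal overlap.
Vocals Soundcheck starts after Tech Overdub ends.
Vocals Soundcheck starts after Brass Rehearsal ends.
Overlapping pairs: Brass Rehearsal & Tech Overdub, Percussion Take & Tech Overdub — 2 in total.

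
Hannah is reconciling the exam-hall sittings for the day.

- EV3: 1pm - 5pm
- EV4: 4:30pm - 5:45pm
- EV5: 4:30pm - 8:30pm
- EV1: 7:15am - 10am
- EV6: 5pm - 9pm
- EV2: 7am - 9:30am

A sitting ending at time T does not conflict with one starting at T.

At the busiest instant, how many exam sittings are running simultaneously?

3

Walk through starts and ends in time order (an end at T is processed before a start at T):
7am start EV2 → 1
7:15am start EV1 → 2
9:30am end EV2 → 1
10am end EV1 → 0
1pm start EV3 → 1
4:30pm start EV4 → 2
4:30pm start EV5 → 3
5pm end EV3 → 2
5pm start EV6 → 3
5:45pm end EV4 → 2
8:30pm end EV5 → 1
9pm end EV6 → 0
Peak is 3, at 4:30pm (EV3, EV4, EV5).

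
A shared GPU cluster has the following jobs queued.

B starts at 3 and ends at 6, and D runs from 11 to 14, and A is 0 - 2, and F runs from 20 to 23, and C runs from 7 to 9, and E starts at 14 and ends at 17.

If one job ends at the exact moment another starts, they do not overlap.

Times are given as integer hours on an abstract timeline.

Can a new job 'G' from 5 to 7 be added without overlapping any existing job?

A: ends 2 at or before G starts 5 → clear.
B: starts 3 before G ends 7, and ends 6 after G starts 5 → overlap.
C: starts 7 at or after G ends 7 → clear.
D: starts 11 at or after G ends 7 → clear.
E: starts 14 at or after G ends 7 → clear.
F: starts 20 at or after G ends 7 → clear.
G overlaps B.

No — it overlaps B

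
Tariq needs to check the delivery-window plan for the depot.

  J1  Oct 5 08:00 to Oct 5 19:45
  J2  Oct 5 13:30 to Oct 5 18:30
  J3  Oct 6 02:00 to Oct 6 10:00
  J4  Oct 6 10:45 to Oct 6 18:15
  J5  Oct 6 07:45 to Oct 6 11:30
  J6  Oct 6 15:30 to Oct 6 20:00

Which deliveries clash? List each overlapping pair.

Sorted by start: J1, J2, J3, J5, J4, J6.
J2 starts before J1 ends → J1 and J2 overlap.
J3 starts after J1 ends, so J1 has no further overlaps.
J3 starts after J2 ends, so J2 has no further overlaps.
J5 starts before J3 ends → J3 and J5 overlap.
J4 starts after J3 ends, so J3 has no further overlaps.
J4 starts before J5 ends → J5 and J4 overlap.
J6 starts after J5 ends.
J6 starts before J4 ends → J4 and J6 overlap.

J1 & J2, J3 & J5, J4 & J5, J4 & J6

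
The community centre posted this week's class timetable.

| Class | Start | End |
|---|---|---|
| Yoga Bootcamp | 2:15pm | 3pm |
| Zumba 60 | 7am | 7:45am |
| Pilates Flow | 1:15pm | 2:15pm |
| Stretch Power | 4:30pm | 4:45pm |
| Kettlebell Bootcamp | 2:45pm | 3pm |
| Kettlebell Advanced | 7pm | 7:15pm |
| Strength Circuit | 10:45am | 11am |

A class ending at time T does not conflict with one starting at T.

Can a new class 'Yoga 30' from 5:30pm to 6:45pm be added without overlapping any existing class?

Yes — the slot is free

Zumba 60: ends 7:45am at or before Yoga 30 starts 5:30pm → clear.
Strength Circuit: ends 11am at or before Yoga 30 starts 5:30pm → clear.
Pilates Flow: ends 2:15pm at or before Yoga 30 starts 5:30pm → clear.
Yoga Bootcamp: ends 3pm at or before Yoga 30 starts 5:30pm → clear.
Kettlebell Bootcamp: ends 3pm at or before Yoga 30 starts 5:30pm → clear.
Stretch Power: ends 4:45pm at or before Yoga 30 starts 5:30pm → clear.
Kettlebell Advanced: starts 7pm at or after Yoga 30 ends 6:45pm → clear.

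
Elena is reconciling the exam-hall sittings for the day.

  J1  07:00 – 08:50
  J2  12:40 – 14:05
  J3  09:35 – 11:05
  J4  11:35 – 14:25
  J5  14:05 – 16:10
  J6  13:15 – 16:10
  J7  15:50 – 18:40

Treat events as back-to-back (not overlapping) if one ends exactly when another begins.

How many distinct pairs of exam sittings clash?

7

Sorted by start: J1, J3, J4, J2, J6, J5, J7.
J3 starts after J1 ends, so nothing later overlaps J1 either.
J4 starts after J3 ends, so nothing later overlaps J3 either.
J2 starts before J4 ends → J4 and J2 overlap.
J6 starts before J4 ends → J4 and J6 overlap.
J5 starts before J4 ends → J4 and J5 overlap.
J7 starts after J4 ends.
J6 starts before J2 ends → J2 and J6 overlap.
J5 starts exactly when J2 ends (back-to-back, no overlap), so nothing later overlaps J2 either.
J5 starts before J6 ends → J6 and J5 overlap.
J7 starts before J6 ends → J6 and J7 overlap.
J7 starts before J5 ends → J5 and J7 overlap.
Overlapping pairs: J2 & J4, J2 & J6, J4 & J5, J4 & J6, J5 & J6, J5 & J7, J6 & J7 — 7 in total.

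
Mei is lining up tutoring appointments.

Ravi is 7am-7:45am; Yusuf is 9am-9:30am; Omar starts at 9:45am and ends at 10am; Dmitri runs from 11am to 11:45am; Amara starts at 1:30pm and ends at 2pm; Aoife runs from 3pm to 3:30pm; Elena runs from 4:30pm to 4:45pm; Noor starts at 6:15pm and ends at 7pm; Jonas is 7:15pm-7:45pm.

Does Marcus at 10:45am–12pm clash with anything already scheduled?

Ravi: ends 7:45am at or before Marcus starts 10:45am → clear.
Yusuf: ends 9:30am at or before Marcus starts 10:45am → clear.
Omar: ends 10am at or before Marcus starts 10:45am → clear.
Dmitri: starts 11am before Marcus ends 12pm, and ends 11:45am after Marcus starts 10:45am → overlap.
Amara: starts 1:30pm at or after Marcus ends 12pm → clear.
Aoife: starts 3pm at or after Marcus ends 12pm → clear.
Elena: starts 4:30pm at or after Marcus ends 12pm → clear.
Noor: starts 6:15pm at or after Marcus ends 12pm → clear.
Jonas: starts 7:15pm at or after Marcus ends 12pm → clear.
Marcus overlaps Dmitri.

Yes — it overlaps Dmitri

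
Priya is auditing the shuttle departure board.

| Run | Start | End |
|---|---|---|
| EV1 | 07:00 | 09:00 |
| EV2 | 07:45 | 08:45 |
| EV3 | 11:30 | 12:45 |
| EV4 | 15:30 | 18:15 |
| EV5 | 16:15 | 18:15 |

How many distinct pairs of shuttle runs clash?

2

Sorted by start: EV1, EV2, EV3, EV4, EV5.
EV2 starts before EV1 ends → EV1 and EV2 overlap.
EV3 starts after EV1 ends — done with EV1.
EV3 starts after EV2 ends — done with EV2.
EV4 starts after EV3 ends — done with EV3.
EV5 starts before EV4 ends → EV4 and EV5 overlap.
Overlapping pairs: EV1 & EV2, EV4 & EV5 — 2 in total.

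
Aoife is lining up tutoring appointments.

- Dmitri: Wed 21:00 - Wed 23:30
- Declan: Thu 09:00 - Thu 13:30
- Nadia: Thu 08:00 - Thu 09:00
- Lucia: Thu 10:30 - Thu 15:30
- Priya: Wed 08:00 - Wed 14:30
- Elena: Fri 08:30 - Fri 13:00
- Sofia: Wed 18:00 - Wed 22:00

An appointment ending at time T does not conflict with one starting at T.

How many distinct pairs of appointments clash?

Two intervals overlap when each starts before the other ends.
Sorted by start: Priya, Sofia, Dmitri, Nadia, Declan, Lucia, Elena.
Sofia starts after Priya ends, so Priya has no further overlaps.
Dmitri starts before Sofia ends → Sofia and Dmitri overlap.
Nadia starts after Sofia ends, so Sofia has no further overlaps.
Nadia starts after Dmitri ends, so Dmitri has no further overlaps.
Declan starts exactly when Nadia ends (back-to-back, no overlap), so Nadia has no further overlaps.
Lucia starts before Declan ends → Declan and Lucia overlap.
Elena starts after Declan ends.
Elena starts after Lucia ends.
Overlapping pairs: Declan & Lucia, Dmitri & Sofia — 2 in total.

2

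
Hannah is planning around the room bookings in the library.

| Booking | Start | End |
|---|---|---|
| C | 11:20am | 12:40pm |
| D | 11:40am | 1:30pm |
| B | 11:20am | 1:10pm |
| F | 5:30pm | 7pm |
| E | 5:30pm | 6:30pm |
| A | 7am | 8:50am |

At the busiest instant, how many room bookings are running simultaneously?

3

Walk through starts and ends in time order (an end at T is processed before a start at T):
7am start A → 1
8:50am end A → 0
11:20am start B → 1
11:20am start C → 2
11:40am start D → 3
12:40pm end C → 2
1:10pm end B → 1
1:30pm end D → 0
5:30pm start E → 1
5:30pm start F → 2
6:30pm end E → 1
7pm end F → 0
Peak is 3, at 11:40am (B, C, D).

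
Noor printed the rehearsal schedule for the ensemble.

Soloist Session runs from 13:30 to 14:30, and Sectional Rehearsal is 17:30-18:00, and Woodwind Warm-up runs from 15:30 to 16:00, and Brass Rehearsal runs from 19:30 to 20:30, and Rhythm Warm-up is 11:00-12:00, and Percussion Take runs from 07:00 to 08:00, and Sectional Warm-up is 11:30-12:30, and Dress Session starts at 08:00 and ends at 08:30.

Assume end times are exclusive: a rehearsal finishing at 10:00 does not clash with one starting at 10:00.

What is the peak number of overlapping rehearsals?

2

Sort all start/end points and keep a running count:
07:00 start Percussion Take → 1
08:00 end Percussion Take → 0
08:00 start Dress Session → 1
08:30 end Dress Session → 0
11:00 start Rhythm Warm-up → 1
11:30 start Sectional Warm-up → 2
12:00 end Rhythm Warm-up → 1
12:30 end Sectional Warm-up → 0
13:30 start Soloist Session → 1
14:30 end Soloist Session → 0
15:30 start Woodwind Warm-up → 1
16:00 end Woodwind Warm-up → 0
17:30 start Sectional Rehearsal → 1
18:00 end Sectional Rehearsal → 0
19:30 start Brass Rehearsal → 1
20:30 end Brass Rehearsal → 0
Peak is 2, at 11:30 (Rhythm Warm-up, Sectional Warm-up).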